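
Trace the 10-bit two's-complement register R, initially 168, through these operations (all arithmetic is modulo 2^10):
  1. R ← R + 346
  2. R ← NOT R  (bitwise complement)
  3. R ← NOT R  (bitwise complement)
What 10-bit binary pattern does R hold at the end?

1000000010

Start: R = 168 = 0010101000.
R = 168 + 346 = 514; wraps to -510 = 1000000010
R = NOT 1000000010 = 0111111101 = 509
R = NOT 0111111101 = 1000000010 = -510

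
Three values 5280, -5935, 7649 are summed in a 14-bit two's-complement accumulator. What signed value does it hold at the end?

6994

5280 + (-5935) = -655 (11110101110001)
-655 + 7649 = 6994 (01101101010010)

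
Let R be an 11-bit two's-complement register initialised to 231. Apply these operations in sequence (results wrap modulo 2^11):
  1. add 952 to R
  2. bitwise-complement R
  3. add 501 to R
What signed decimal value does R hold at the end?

Start: R = 231 = 00011100111.
R = 231 + 952 = 1183; wraps to -865 = 10010011111
R = NOT 10010011111 = 01101100000 = 864
R = 864 + 501 = 1365; wraps to -683 = 10101010101

-683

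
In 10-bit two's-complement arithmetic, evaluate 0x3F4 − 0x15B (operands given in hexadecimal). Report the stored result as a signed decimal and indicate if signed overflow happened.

0x3F4 = 1111110100 = -12 (signed)
0x15B = 0101011011 = 347 (signed)
Subtract via negate-and-add: invert 0101011011 + 1 = 1010100101 (i.e. -347).
  1111110100
+ 1010100101
= 1010011001  (discard carry-out 1)
Result 1010011001: MSB = 1 → 665 − 1024 = -359.
Both addends (after negating the subtrahend) are negative and so is the stored result: no signed overflow.

-359; no overflow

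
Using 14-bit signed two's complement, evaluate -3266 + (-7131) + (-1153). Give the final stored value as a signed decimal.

-3266 + (-7131) = -10397 → wraps to 5987 (01011101100011)
5987 + (-1153) = 4834 (01001011100010)

4834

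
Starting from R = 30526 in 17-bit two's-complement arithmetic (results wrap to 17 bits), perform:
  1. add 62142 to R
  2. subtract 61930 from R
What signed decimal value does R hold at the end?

30738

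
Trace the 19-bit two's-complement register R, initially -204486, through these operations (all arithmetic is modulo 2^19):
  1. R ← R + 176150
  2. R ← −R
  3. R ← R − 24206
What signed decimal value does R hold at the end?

Start: R = -204486 = 1001110000100111010.
R = -204486 + 176150 = -28336 = 1111001000101010000
R = −(-28336) = 28336 = 0000110111010110000
R = 28336 − 24206 = 4130 = 0000001000000100010

4130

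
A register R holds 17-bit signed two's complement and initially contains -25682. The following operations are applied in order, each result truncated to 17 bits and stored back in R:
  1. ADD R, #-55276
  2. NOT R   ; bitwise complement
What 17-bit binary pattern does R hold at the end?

10011110000111101

Start: R = -25682 = 11001101110101110.
R = -25682 + (-55276) = -80958; wraps to 50114 = 01100001111000010
R = NOT 01100001111000010 = 10011110000111101 = -50115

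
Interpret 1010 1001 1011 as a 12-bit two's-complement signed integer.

-1381

MSB is 1, so the value is negative.
Invert: 010101100100. Add 1: 010101100101 = 1381. So the value is −1381.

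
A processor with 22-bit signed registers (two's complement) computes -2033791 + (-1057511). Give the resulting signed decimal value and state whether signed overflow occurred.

-2033791 → 1000001111011110000001
-1057511 → 1011111101110100011001
  1000001111011110000001
+ 1011111101110100011001
= 0100001101010010011010  (discard carry-out 1)
Result 0100001101010010011010: MSB = 0 → value 1103002.
Both addends are negative but the stored result is non-negative: signed overflow. The true value -2033791 + (-1057511) = -3091302 lies outside [-2097152, 2097151].

1103002; overflow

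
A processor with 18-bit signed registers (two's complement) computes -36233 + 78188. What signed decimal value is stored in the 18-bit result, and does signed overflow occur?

-36233 → 110111001001110111
78188 → 010011000101101100
  110111001001110111
+ 010011000101101100
= 001010001111100011  (discard carry-out 1)
Result 001010001111100011: MSB = 0 → value 41955.
Addends have opposite signs, so signed overflow cannot occur.

41955; no overflow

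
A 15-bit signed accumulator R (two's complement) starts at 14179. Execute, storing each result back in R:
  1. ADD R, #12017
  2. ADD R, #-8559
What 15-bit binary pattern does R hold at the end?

Start: R = 14179 = 011011101100011.
R = 14179 + 12017 = 26196; wraps to -6572 = 110011001010100
R = -6572 + (-8559) = -15131 = 100010011100101

100010011100101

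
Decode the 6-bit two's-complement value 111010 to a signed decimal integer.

-6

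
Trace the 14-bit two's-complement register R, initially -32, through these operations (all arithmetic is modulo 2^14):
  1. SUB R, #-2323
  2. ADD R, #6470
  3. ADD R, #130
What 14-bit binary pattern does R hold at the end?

10001010111011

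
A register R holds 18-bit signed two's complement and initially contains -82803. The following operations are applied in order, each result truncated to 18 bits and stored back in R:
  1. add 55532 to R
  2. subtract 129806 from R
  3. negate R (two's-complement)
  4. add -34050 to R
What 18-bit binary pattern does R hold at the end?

Start: R = -82803 = 101011110010001101.
R = -82803 + 55532 = -27271 = 111001010101111001
R = -27271 − 129806 = -157077; wraps to 105067 = 011001101001101011
R = −(105067) = -105067 = 100110010110010101
R = -105067 + (-34050) = -139117; wraps to 123027 = 011110000010010011

011110000010010011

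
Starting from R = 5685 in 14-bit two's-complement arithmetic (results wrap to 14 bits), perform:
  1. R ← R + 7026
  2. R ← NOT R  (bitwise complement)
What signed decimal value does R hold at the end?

3672

Start: R = 5685 = 01011000110101.
R = 5685 + 7026 = 12711; wraps to -3673 = 11000110100111
R = NOT 11000110100111 = 00111001011000 = 3672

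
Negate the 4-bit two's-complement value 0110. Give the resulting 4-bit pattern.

Invert: 1001. Add 1: 1010.

1010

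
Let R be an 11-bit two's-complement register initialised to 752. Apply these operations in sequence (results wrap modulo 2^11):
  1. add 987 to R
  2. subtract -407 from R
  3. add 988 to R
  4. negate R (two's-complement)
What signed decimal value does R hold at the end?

962

Start: R = 752 = 01011110000.
R = 752 + 987 = 1739; wraps to -309 = 11011001011
R = -309 − (-407) = 98 = 00001100010
R = 98 + 988 = 1086; wraps to -962 = 10000111110
R = −(-962) = 962 = 01111000010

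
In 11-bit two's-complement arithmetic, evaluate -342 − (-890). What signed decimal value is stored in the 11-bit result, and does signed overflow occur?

-342 → 11010101010
-890 → 10010000110
Subtract via negate-and-add: invert 10010000110 + 1 = 01101111010 (i.e. 890).
  11010101010
+ 01101111010
= 01000100100  (discard carry-out 1)
Result 01000100100: MSB = 0 → value 548.
Addends (after negating the subtrahend) have opposite signs, so signed overflow cannot occur.

548; no overflow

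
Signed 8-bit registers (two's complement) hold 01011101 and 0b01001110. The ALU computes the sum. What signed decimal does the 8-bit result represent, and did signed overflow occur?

01011101 = 93 (signed)
0b01001110 → 01001110 = 78 (signed)
  01011101
+ 01001110
= 10101011
Result 10101011: MSB = 1 → 171 − 256 = -85.
Both addends are non-negative but the stored result is negative: signed overflow. The true value 93 + 78 = 171 lies outside [-128, 127].

-85; overflow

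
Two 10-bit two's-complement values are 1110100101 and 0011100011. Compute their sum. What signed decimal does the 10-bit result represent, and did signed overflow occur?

136; no overflow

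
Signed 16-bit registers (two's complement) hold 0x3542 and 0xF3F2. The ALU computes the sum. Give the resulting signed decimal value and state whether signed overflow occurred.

10548; no overflow

0x3542 = 0011010101000010 = 13634 (signed)
0xF3F2 = 1111001111110010 = -3086 (signed)
  0011010101000010
+ 1111001111110010
= 0010100100110100  (discard carry-out 1)
Result 0010100100110100: MSB = 0 → value 10548.
Addends have opposite signs, so signed overflow cannot occur.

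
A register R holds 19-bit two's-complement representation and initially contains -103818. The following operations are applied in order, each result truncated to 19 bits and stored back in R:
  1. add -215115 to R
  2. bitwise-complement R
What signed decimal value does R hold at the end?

Start: R = -103818 = 1100110101001110110.
R = -103818 + (-215115) = -318933; wraps to 205355 = 0110010001000101011
R = NOT 0110010001000101011 = 1001101110111010100 = -205356

-205356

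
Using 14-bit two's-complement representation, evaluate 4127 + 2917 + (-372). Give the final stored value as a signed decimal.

6672

4127 + 2917 = 7044 (01101110000100)
7044 + (-372) = 6672 (01101000010000)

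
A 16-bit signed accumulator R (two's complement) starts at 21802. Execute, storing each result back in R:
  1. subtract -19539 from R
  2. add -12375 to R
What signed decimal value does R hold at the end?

Start: R = 21802 = 0101010100101010.
R = 21802 − (-19539) = 41341; wraps to -24195 = 1010000101111101
R = -24195 + (-12375) = -36570; wraps to 28966 = 0111000100100110

28966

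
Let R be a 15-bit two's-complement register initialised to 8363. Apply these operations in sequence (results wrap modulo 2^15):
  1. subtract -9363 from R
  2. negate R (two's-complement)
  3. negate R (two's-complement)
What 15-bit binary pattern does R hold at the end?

Start: R = 8363 = 010000010101011.
R = 8363 − (-9363) = 17726; wraps to -15042 = 100010100111110
R = −(-15042) = 15042 = 011101011000010
R = −(15042) = -15042 = 100010100111110

100010100111110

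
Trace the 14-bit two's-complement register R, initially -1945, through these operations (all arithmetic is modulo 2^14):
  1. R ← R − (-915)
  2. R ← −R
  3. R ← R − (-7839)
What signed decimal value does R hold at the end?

-7515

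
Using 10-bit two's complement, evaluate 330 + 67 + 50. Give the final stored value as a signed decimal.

447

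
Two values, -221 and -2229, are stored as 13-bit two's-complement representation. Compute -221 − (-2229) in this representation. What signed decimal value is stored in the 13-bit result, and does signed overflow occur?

2008; no overflow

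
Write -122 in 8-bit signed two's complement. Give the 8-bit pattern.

|-122| = 122 = 01111010 in 8 bits.
Invert the bits: 10000101. Add 1: 10000110.
Check: 10000110 reads as 134 − 256 = -122.

10000110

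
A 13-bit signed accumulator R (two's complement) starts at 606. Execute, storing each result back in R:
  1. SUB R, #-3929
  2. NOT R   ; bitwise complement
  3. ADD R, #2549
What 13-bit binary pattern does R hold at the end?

Start: R = 606 = 0001001011110.
R = 606 − (-3929) = 4535; wraps to -3657 = 1000110110111
R = NOT 1000110110111 = 0111001001000 = 3656
R = 3656 + 2549 = 6205; wraps to -1987 = 1100000111101

1100000111101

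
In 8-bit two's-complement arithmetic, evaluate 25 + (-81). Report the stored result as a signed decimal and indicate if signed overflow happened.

-56; no overflow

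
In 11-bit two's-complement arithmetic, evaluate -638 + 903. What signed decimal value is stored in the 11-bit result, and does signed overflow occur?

265; no overflow

-638 → 10110000010
903 → 01110000111
  10110000010
+ 01110000111
= 00100001001  (discard carry-out 1)
Result 00100001001: MSB = 0 → value 265.
Addends have opposite signs, so signed overflow cannot occur.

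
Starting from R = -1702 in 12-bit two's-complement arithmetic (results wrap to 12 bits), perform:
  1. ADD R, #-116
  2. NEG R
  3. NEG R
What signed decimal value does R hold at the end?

-1818

Start: R = -1702 = 100101011010.
R = -1702 + (-116) = -1818 = 100011100110
R = −(-1818) = 1818 = 011100011010
R = −(1818) = -1818 = 100011100110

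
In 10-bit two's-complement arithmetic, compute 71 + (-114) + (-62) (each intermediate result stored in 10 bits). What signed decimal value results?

71 + (-114) = -43 (1111010101)
-43 + (-62) = -105 (1110010111)

-105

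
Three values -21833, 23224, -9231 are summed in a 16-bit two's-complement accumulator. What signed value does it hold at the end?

-7840

-21833 + 23224 = 1391 (0000010101101111)
1391 + (-9231) = -7840 (1110000101100000)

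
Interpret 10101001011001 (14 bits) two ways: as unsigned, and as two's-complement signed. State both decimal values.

unsigned = 10841, signed = -5543

Unsigned: 10101001011001 = 10841.
Signed: MSB=1 → 10841 − 16384 = -5543.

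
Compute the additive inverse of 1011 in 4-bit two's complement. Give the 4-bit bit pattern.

0101

Invert: 0100. Add 1: 0101.
Check: 1011 = -5, 0101 = 5.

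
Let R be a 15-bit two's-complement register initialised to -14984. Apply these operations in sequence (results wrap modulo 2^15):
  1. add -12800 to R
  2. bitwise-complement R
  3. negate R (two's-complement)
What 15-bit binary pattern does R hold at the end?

Start: R = -14984 = 100010101111000.
R = -14984 + (-12800) = -27784; wraps to 4984 = 001001101111000
R = NOT 001001101111000 = 110110010000111 = -4985
R = −(-4985) = 4985 = 001001101111001

001001101111001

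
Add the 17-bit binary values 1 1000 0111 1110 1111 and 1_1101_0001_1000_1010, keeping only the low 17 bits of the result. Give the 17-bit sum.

10101100101111001

  11000011111101111
+ 11101000110001010
= 10101100101111001  (discard carry-out 1)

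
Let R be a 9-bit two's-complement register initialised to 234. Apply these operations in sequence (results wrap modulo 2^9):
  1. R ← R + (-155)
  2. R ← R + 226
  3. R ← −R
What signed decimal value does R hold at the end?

207

Start: R = 234 = 011101010.
R = 234 + (-155) = 79 = 001001111
R = 79 + 226 = 305; wraps to -207 = 100110001
R = −(-207) = 207 = 011001111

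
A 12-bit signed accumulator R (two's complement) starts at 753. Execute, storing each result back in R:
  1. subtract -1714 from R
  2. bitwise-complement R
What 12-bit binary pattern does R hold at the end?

Start: R = 753 = 001011110001.
R = 753 − (-1714) = 2467; wraps to -1629 = 100110100011
R = NOT 100110100011 = 011001011100 = 1628

011001011100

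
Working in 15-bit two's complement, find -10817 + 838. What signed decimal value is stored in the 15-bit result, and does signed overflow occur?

-10817 → 101010110111111
838 → 000001101000110
  101010110111111
+ 000001101000110
= 101100100000101
Result 101100100000101: MSB = 1 → 22789 − 32768 = -9979.
Addends have opposite signs, so signed overflow cannot occur.

-9979; no overflow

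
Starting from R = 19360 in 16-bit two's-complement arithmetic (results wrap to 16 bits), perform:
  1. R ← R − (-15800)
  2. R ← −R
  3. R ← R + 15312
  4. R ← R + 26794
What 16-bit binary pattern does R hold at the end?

Start: R = 19360 = 0100101110100000.
R = 19360 − (-15800) = 35160; wraps to -30376 = 1000100101011000
R = −(-30376) = 30376 = 0111011010101000
R = 30376 + 15312 = 45688; wraps to -19848 = 1011001001111000
R = -19848 + 26794 = 6946 = 0001101100100010

0001101100100010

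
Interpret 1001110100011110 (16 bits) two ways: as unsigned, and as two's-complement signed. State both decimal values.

unsigned = 40222, signed = -25314

Unsigned: 1001110100011110 = 40222.
Signed: MSB=1 → 40222 − 65536 = -25314.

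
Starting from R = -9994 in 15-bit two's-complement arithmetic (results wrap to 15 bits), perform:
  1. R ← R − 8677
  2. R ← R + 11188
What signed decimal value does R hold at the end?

Start: R = -9994 = 101100011110110.
R = -9994 − 8677 = -18671; wraps to 14097 = 011011100010001
R = 14097 + 11188 = 25285; wraps to -7483 = 110001011000101

-7483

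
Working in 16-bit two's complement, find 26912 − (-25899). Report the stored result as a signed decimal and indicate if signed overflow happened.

26912 → 0110100100100000
-25899 → 1001101011010101
Subtract via negate-and-add: invert 1001101011010101 + 1 = 0110010100101011 (i.e. 25899).
  0110100100100000
+ 0110010100101011
= 1100111001001011
Result 1100111001001011: MSB = 1 → 52811 − 65536 = -12725.
Both addends (after negating the subtrahend) are non-negative but the stored result is negative: signed overflow. The true value 26912 − (-25899) = 52811 lies outside [-32768, 32767].

-12725; overflow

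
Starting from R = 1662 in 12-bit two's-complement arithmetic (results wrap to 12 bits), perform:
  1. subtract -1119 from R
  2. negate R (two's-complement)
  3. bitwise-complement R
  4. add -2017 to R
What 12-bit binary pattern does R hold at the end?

001011111011

Start: R = 1662 = 011001111110.
R = 1662 − (-1119) = 2781; wraps to -1315 = 101011011101
R = −(-1315) = 1315 = 010100100011
R = NOT 010100100011 = 101011011100 = -1316
R = -1316 + (-2017) = -3333; wraps to 763 = 001011111011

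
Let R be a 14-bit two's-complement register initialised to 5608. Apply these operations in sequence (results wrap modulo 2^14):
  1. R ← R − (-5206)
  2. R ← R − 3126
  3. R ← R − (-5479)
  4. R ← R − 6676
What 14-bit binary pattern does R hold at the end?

Start: R = 5608 = 01010111101000.
R = 5608 − (-5206) = 10814; wraps to -5570 = 10101000111110
R = -5570 − 3126 = -8696; wraps to 7688 = 01111000001000
R = 7688 − (-5479) = 13167; wraps to -3217 = 11001101101111
R = -3217 − 6676 = -9893; wraps to 6491 = 01100101011011

01100101011011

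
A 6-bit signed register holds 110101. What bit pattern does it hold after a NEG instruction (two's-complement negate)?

001011

Invert: 001010. Add 1: 001011.
Check: 110101 = -11, 001011 = 11.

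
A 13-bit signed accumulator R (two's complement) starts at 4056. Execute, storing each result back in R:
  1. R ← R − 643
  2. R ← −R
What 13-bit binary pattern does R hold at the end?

Start: R = 4056 = 0111111011000.
R = 4056 − 643 = 3413 = 0110101010101
R = −(3413) = -3413 = 1001010101011

1001010101011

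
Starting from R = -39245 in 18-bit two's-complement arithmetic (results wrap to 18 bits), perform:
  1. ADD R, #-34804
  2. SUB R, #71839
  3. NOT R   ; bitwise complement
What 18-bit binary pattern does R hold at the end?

Start: R = -39245 = 110110011010110011.
R = -39245 + (-34804) = -74049 = 101101111010111111
R = -74049 − 71839 = -145888; wraps to 116256 = 011100011000100000
R = NOT 011100011000100000 = 100011100111011111 = -116257

100011100111011111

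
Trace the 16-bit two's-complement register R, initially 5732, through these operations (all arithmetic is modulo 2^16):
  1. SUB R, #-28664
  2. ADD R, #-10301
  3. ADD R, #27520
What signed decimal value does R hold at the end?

Start: R = 5732 = 0001011001100100.
R = 5732 − (-28664) = 34396; wraps to -31140 = 1000011001011100
R = -31140 + (-10301) = -41441; wraps to 24095 = 0101111000011111
R = 24095 + 27520 = 51615; wraps to -13921 = 1100100110011111

-13921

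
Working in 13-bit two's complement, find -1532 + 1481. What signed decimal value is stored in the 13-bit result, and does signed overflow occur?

-51; no overflow

-1532 → 1101000000100
1481 → 0010111001001
  1101000000100
+ 0010111001001
= 1111111001101
Result 1111111001101: MSB = 1 → 8141 − 8192 = -51.
Addends have opposite signs, so signed overflow cannot occur.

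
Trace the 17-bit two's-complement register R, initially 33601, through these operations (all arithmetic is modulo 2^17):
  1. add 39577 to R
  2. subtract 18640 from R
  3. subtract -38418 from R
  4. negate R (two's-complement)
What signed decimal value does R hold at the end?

Start: R = 33601 = 01000001101000001.
R = 33601 + 39577 = 73178; wraps to -57894 = 10001110111011010
R = -57894 − 18640 = -76534; wraps to 54538 = 01101010100001010
R = 54538 − (-38418) = 92956; wraps to -38116 = 10110101100011100
R = −(-38116) = 38116 = 01001010011100100

38116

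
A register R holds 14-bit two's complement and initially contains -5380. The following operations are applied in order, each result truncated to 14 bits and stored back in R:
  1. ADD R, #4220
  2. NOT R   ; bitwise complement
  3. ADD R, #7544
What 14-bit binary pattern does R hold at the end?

10000111111111

Start: R = -5380 = 10101011111100.
R = -5380 + 4220 = -1160 = 11101101111000
R = NOT 11101101111000 = 00010010000111 = 1159
R = 1159 + 7544 = 8703; wraps to -7681 = 10000111111111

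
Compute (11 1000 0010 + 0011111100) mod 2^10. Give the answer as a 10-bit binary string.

0001111110

  1110000010
+ 0011111100
= 0001111110  (discard carry-out 1)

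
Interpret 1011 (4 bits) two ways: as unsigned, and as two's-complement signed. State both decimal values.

Unsigned: 1011 = 11.
Signed: MSB=1 → 11 − 16 = -5.

unsigned = 11, signed = -5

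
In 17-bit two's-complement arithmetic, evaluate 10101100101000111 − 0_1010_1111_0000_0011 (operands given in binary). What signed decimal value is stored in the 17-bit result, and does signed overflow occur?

10101100101000111 = -42681 (signed)
0_1010_1111_0000_0011 → 01010111100000011 = 44803 (signed)
Subtract via negate-and-add: invert 01010111100000011 + 1 = 10101000011111101 (i.e. -44803).
  10101100101000111
+ 10101000011111101
= 01010101001000100  (discard carry-out 1)
Result 01010101001000100: MSB = 0 → value 43588.
Both addends (after negating the subtrahend) are negative but the stored result is non-negative: signed overflow. The true value -42681 − 44803 = -87484 lies outside [-65536, 65535].

43588; overflow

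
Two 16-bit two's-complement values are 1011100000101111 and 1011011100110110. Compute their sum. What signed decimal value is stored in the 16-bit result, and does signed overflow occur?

28517; overflow

1011100000101111 = -18385 (signed)
1011011100110110 = -18634 (signed)
  1011100000101111
+ 1011011100110110
= 0110111101100101  (discard carry-out 1)
Result 0110111101100101: MSB = 0 → value 28517.
Both addends are negative but the stored result is non-negative: signed overflow. The true value -18385 + (-18634) = -37019 lies outside [-32768, 32767].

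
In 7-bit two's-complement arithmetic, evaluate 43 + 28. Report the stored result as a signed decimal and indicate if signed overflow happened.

43 → 0101011
28 → 0011100
  0101011
+ 0011100
= 1000111
Result 1000111: MSB = 1 → 71 − 128 = -57.
Both addends are non-negative but the stored result is negative: signed overflow. The true value 43 + 28 = 71 lies outside [-64, 63].

-57; overflow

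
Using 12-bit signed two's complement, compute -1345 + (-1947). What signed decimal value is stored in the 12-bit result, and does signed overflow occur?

-1345 → 101010111111
-1947 → 100001100101
  101010111111
+ 100001100101
= 001100100100  (discard carry-out 1)
Result 001100100100: MSB = 0 → value 804.
Both addends are negative but the stored result is non-negative: signed overflow. The true value -1345 + (-1947) = -3292 lies outside [-2048, 2047].

804; overflow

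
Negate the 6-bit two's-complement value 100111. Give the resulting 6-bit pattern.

Invert: 011000. Add 1: 011001.
Check: 100111 = -25, 011001 = 25.

011001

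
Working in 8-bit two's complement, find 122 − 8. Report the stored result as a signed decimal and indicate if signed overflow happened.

122 → 01111010
8 → 00001000
Subtract via negate-and-add: invert 00001000 + 1 = 11111000 (i.e. -8).
  01111010
+ 11111000
= 01110010  (discard carry-out 1)
Result 01110010: MSB = 0 → value 114.
Addends (after negating the subtrahend) have opposite signs, so signed overflow cannot occur.

114; no overflow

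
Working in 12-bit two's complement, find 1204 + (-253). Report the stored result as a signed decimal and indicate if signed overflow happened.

951; no overflow

1204 → 010010110100
-253 → 111100000011
  010010110100
+ 111100000011
= 001110110111  (discard carry-out 1)
Result 001110110111: MSB = 0 → value 951.
Addends have opposite signs, so signed overflow cannot occur.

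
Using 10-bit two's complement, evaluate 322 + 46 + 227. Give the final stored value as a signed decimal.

-429

322 + 46 = 368 (0101110000)
368 + 227 = 595 → wraps to -429 (1001010011)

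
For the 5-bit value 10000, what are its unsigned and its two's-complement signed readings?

unsigned = 16, signed = -16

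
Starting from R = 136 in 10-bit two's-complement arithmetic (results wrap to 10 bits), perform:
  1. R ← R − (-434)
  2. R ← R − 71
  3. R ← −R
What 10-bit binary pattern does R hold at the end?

1000001101

Start: R = 136 = 0010001000.
R = 136 − (-434) = 570; wraps to -454 = 1000111010
R = -454 − 71 = -525; wraps to 499 = 0111110011
R = −(499) = -499 = 1000001101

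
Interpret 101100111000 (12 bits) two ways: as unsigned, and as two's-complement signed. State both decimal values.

unsigned = 2872, signed = -1224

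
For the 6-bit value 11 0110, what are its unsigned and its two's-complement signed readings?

Unsigned: 110110 = 54.
Signed: MSB=1 → 54 − 64 = -10.

unsigned = 54, signed = -10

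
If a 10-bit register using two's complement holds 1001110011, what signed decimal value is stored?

MSB is 1, so the value is negative.
Invert: 0110001100. Add 1: 0110001101 = 397. So the value is −397.

-397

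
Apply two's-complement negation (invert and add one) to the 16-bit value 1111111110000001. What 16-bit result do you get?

Invert: 0000000001111110. Add 1: 0000000001111111.
Check: 1111111110000001 = -127, 0000000001111111 = 127.

0000000001111111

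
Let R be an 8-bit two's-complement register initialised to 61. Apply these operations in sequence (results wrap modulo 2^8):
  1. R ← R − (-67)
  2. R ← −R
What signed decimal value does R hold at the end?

Start: R = 61 = 00111101.
R = 61 − (-67) = 128; wraps to -128 = 10000000
R = −(-128) = 128; wraps to -128 = 10000000

-128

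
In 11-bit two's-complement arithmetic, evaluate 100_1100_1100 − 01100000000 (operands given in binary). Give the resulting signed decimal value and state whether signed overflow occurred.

460; overflow

100_1100_1100 → 10011001100 = -820 (signed)
01100000000 = 768 (signed)
Subtract via negate-and-add: invert 01100000000 + 1 = 10100000000 (i.e. -768).
  10011001100
+ 10100000000
= 00111001100  (discard carry-out 1)
Result 00111001100: MSB = 0 → value 460.
Both addends (after negating the subtrahend) are negative but the stored result is non-negative: signed overflow. The true value -820 − 768 = -1588 lies outside [-1024, 1023].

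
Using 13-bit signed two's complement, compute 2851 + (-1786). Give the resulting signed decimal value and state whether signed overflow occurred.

2851 → 0101100100011
-1786 → 1100100000110
  0101100100011
+ 1100100000110
= 0010000101001  (discard carry-out 1)
Result 0010000101001: MSB = 0 → value 1065.
Addends have opposite signs, so signed overflow cannot occur.

1065; no overflow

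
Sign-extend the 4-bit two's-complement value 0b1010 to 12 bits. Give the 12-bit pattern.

111111111010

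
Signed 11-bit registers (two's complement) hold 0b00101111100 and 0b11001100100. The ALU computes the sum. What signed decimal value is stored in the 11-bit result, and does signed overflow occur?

-32; no overflow

0b00101111100 → 00101111100 = 380 (signed)
0b11001100100 → 11001100100 = -412 (signed)
  00101111100
+ 11001100100
= 11111100000
Result 11111100000: MSB = 1 → 2016 − 2048 = -32.
Addends have opposite signs, so signed overflow cannot occur.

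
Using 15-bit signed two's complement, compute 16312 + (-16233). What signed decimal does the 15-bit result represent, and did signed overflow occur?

16312 → 011111110111000
-16233 → 100000010010111
  011111110111000
+ 100000010010111
= 000000001001111  (discard carry-out 1)
Result 000000001001111: MSB = 0 → value 79.
Addends have opposite signs, so signed overflow cannot occur.

79; no overflow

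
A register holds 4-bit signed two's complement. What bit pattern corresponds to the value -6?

1010

|-6| = 6 = 0110 in 4 bits.
Invert the bits: 1001. Add 1: 1010.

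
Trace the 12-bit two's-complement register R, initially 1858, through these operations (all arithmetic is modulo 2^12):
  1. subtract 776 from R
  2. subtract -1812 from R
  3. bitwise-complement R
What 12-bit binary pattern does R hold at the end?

010010110001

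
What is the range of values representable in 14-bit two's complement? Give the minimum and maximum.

min = -8192, max = 8191

Minimum: −2^13 = -8192.
Maximum: 2^13 − 1 = 8191.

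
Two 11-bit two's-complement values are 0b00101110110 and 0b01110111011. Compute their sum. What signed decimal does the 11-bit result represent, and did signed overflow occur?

0b00101110110 → 00101110110 = 374 (signed)
0b01110111011 → 01110111011 = 955 (signed)
  00101110110
+ 01110111011
= 10100110001
Result 10100110001: MSB = 1 → 1329 − 2048 = -719.
Both addends are non-negative but the stored result is negative: signed overflow. The true value 374 + 955 = 1329 lies outside [-1024, 1023].

-719; overflow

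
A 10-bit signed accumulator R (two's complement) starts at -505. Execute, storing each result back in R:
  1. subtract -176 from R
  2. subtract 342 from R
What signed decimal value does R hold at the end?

Start: R = -505 = 1000000111.
R = -505 − (-176) = -329 = 1010110111
R = -329 − 342 = -671; wraps to 353 = 0101100001

353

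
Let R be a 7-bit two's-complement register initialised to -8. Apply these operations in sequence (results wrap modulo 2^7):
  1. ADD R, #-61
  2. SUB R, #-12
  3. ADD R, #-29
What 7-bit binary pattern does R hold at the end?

Start: R = -8 = 1111000.
R = -8 + (-61) = -69; wraps to 59 = 0111011
R = 59 − (-12) = 71; wraps to -57 = 1000111
R = -57 + (-29) = -86; wraps to 42 = 0101010

0101010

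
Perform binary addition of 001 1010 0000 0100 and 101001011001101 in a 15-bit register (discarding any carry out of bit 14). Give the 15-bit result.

  001101000000100
+ 101001011001101
= 110110011010001

110110011010001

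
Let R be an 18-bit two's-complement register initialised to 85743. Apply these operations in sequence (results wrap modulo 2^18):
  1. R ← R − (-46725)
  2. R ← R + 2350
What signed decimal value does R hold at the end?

Start: R = 85743 = 010100111011101111.
R = 85743 − (-46725) = 132468; wraps to -129676 = 100000010101110100
R = -129676 + 2350 = -127326 = 100000111010100010

-127326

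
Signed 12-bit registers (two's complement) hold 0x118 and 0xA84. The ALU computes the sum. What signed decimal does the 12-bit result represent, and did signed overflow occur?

-1124; no overflow

0x118 = 000100011000 = 280 (signed)
0xA84 = 101010000100 = -1404 (signed)
  000100011000
+ 101010000100
= 101110011100
Result 101110011100: MSB = 1 → 2972 − 4096 = -1124.
Addends have opposite signs, so signed overflow cannot occur.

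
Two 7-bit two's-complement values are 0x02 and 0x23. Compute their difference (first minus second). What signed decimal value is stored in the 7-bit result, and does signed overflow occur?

0x02 = 0000010 = 2 (signed)
0x23 = 0100011 = 35 (signed)
Subtract via negate-and-add: invert 0100011 + 1 = 1011101 (i.e. -35).
  0000010
+ 1011101
= 1011111
Result 1011111: MSB = 1 → 95 − 128 = -33.
Addends (after negating the subtrahend) have opposite signs, so signed overflow cannot occur.

-33; no overflow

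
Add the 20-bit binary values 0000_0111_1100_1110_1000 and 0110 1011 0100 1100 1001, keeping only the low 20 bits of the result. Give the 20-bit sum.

01110011000110110001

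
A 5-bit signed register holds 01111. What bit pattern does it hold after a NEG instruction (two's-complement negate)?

Invert: 10000. Add 1: 10001.
Check: 01111 = 15, 10001 = -15.

10001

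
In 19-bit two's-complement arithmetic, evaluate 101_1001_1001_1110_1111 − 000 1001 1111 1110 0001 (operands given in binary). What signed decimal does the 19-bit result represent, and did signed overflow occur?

-198130; no overflow

101_1001_1001_1110_1111 → 1011001100111101111 = -157201 (signed)
000 1001 1111 1110 0001 → 0001001111111100001 = 40929 (signed)
Subtract via negate-and-add: invert 0001001111111100001 + 1 = 1110110000000011111 (i.e. -40929).
  1011001100111101111
+ 1110110000000011111
= 1001111101000001110  (discard carry-out 1)
Result 1001111101000001110: MSB = 1 → 326158 − 524288 = -198130.
Both addends (after negating the subtrahend) are negative and so is the stored result: no signed overflow.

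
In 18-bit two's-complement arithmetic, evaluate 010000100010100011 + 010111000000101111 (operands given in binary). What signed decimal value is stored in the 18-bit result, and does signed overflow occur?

010000100010100011 = 67747 (signed)
010111000000101111 = 94255 (signed)
  010000100010100011
+ 010111000000101111
= 100111100011010010
Result 100111100011010010: MSB = 1 → 162002 − 262144 = -100142.
Both addends are non-negative but the stored result is negative: signed overflow. The true value 67747 + 94255 = 162002 lies outside [-131072, 131071].

-100142; overflow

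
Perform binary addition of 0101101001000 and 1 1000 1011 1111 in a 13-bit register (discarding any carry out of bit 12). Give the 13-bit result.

  0101101001000
+ 1100010111111
= 0010000000111  (discard carry-out 1)

0010000000111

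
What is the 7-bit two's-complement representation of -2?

|-2| = 2 = 0000010 in 7 bits.
Invert the bits: 1111101. Add 1: 1111110.
Check: 1111110 reads as 126 − 128 = -2.

1111110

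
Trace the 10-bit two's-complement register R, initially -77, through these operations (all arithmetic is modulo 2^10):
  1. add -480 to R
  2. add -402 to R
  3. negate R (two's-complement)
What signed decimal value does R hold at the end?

Start: R = -77 = 1110110011.
R = -77 + (-480) = -557; wraps to 467 = 0111010011
R = 467 + (-402) = 65 = 0001000001
R = −(65) = -65 = 1110111111

-65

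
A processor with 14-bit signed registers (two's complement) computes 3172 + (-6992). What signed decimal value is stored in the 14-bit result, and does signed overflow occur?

-3820; no overflow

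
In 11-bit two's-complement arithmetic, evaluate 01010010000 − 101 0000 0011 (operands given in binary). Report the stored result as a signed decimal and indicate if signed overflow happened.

01010010000 = 656 (signed)
101 0000 0011 → 10100000011 = -765 (signed)
Subtract via negate-and-add: invert 10100000011 + 1 = 01011111101 (i.e. 765).
  01010010000
+ 01011111101
= 10110001101
Result 10110001101: MSB = 1 → 1421 − 2048 = -627.
Both addends (after negating the subtrahend) are non-negative but the stored result is negative: signed overflow. The true value 656 − (-765) = 1421 lies outside [-1024, 1023].

-627; overflow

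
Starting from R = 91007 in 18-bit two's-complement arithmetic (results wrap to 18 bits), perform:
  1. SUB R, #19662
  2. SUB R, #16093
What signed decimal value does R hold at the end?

55252

Start: R = 91007 = 010110001101111111.
R = 91007 − 19662 = 71345 = 010001011010110001
R = 71345 − 16093 = 55252 = 001101011111010100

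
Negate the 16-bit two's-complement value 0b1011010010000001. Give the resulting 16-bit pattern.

Invert: 0100101101111110. Add 1: 0100101101111111.
Check: 1011010010000001 = -19327, 0100101101111111 = 19327.

0100101101111111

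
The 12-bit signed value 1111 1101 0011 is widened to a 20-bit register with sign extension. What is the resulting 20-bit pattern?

MSB of 111111010011 is 1; replicate it into the new high bits.
11111111|111111010011 → 11111111111111010011 (still -45).

11111111111111010011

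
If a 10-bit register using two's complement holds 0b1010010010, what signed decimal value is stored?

-366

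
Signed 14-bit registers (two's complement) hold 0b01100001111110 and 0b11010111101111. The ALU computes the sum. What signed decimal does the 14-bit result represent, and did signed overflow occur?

3693; no overflow

0b01100001111110 → 01100001111110 = 6270 (signed)
0b11010111101111 → 11010111101111 = -2577 (signed)
  01100001111110
+ 11010111101111
= 00111001101101  (discard carry-out 1)
Result 00111001101101: MSB = 0 → value 3693.
Addends have opposite signs, so signed overflow cannot occur.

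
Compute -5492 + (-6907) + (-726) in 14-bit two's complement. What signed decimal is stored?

3259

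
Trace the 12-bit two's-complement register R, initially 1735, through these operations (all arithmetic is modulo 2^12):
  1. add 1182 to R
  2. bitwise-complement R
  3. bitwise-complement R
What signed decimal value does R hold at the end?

-1179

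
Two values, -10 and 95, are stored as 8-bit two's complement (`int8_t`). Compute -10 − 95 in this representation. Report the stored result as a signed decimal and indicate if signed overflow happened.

-105; no overflow

-10 → 11110110
95 → 01011111
Subtract via negate-and-add: invert 01011111 + 1 = 10100001 (i.e. -95).
  11110110
+ 10100001
= 10010111  (discard carry-out 1)
Result 10010111: MSB = 1 → 151 − 256 = -105.
Both addends (after negating the subtrahend) are negative and so is the stored result: no signed overflow.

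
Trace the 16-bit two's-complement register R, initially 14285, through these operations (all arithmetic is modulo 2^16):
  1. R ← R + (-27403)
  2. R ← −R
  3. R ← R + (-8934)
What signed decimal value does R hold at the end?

4184

Start: R = 14285 = 0011011111001101.
R = 14285 + (-27403) = -13118 = 1100110011000010
R = −(-13118) = 13118 = 0011001100111110
R = 13118 + (-8934) = 4184 = 0001000001011000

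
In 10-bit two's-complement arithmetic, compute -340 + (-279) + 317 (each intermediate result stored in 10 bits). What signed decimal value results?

-302

-340 + (-279) = -619 → wraps to 405 (0110010101)
405 + 317 = 722 → wraps to -302 (1011010010)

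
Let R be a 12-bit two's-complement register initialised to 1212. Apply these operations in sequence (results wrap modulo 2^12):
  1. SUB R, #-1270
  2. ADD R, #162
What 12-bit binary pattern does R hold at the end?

Start: R = 1212 = 010010111100.
R = 1212 − (-1270) = 2482; wraps to -1614 = 100110110010
R = -1614 + 162 = -1452 = 101001010100

101001010100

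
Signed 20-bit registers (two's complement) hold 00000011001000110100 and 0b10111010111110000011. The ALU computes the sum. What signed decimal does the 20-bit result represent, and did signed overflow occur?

00000011001000110100 = 12852 (signed)
0b10111010111110000011 → 10111010111110000011 = -282749 (signed)
  00000011001000110100
+ 10111010111110000011
= 10111110000110110111
Result 10111110000110110111: MSB = 1 → 778679 − 1048576 = -269897.
Addends have opposite signs, so signed overflow cannot occur.

-269897; no overflow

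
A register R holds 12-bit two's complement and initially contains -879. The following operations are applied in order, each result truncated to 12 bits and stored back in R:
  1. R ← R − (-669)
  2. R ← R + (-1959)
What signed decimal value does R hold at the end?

1927

Start: R = -879 = 110010010001.
R = -879 − (-669) = -210 = 111100101110
R = -210 + (-1959) = -2169; wraps to 1927 = 011110000111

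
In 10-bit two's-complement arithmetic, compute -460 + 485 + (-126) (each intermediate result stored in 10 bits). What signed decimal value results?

-460 + 485 = 25 (0000011001)
25 + (-126) = -101 (1110011011)

-101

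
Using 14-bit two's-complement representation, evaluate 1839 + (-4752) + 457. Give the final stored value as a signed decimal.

-2456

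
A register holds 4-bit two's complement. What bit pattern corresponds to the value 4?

4 is non-negative, so write it directly in 4 bits: 0100.

0100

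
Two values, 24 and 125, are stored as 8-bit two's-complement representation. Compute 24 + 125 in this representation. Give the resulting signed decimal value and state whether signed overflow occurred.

24 → 00011000
125 → 01111101
  00011000
+ 01111101
= 10010101
Result 10010101: MSB = 1 → 149 − 256 = -107.
Both addends are non-negative but the stored result is negative: signed overflow. The true value 24 + 125 = 149 lies outside [-128, 127].

-107; overflow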